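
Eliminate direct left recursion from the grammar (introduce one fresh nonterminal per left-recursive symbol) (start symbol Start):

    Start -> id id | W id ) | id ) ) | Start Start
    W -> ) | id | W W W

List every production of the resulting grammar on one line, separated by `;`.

Start, W are directly left-recursive.
For Start: α = {Start}, β = {id id, W id ), id ) )}. Rewrite as Start → β Start1 and Start1 → α Start1 | ε.
For W: α = {W W}, β = {), id}. Rewrite as W → β W1 and W1 → α W1 | ε.

Start -> id id Start1 | W id ) Start1 | id ) ) Start1; W -> ) W1 | id W1; Start1 -> Start Start1 | epsilon; W1 -> W W W1 | epsilon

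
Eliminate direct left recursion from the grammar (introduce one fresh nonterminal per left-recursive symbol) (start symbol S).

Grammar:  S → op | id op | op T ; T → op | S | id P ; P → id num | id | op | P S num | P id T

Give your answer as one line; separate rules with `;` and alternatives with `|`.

S → op | id op | op T; T → op | S | id P; P → id num P' | id P' | op P'; P' → S num P' | id T P' | ε

Left recursion appears on P.
For P: α = {S num, id T}, β = {id num, id, op}. Rewrite as P → β P' and P' → α P' | ε.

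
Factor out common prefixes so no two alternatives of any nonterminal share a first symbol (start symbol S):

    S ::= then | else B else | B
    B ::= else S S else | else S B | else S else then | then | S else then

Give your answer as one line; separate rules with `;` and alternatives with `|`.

B has alternatives sharing prefix 'else S': factor to B → else S B' with B' → S else | B | else then.

S ::= then | else B else | B; B ::= then | S else then | else S B'; B' ::= S else | B | else then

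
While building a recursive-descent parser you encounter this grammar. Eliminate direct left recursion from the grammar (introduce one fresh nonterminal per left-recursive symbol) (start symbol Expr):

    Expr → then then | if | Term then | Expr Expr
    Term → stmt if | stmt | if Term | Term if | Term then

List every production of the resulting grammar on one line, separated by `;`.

Left recursion appears on Expr, Term.
For Expr: α = {Expr}, β = {then then, if, Term then}. Rewrite as Expr → β Expr1 and Expr1 → α Expr1 | ε.
For Term: α = {if, then}, β = {stmt if, stmt, if Term}. Rewrite as Term → β Term1 and Term1 → α Term1 | ε.

Expr → then then Expr1 | if Expr1 | Term then Expr1; Term → stmt if Term1 | stmt Term1 | if Term Term1; Expr1 → Expr Expr1 | ε; Term1 → if Term1 | then Term1 | ε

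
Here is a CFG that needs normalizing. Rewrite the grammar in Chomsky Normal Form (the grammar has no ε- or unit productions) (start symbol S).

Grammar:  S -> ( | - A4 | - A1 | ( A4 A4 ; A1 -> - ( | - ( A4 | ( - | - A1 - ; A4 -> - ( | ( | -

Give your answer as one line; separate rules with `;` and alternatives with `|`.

Introduce a nonterminal for each terminal appearing in a rule of length ≥ 2: X1 → -, X2 → (.
Binarize each right-hand side of length ≥ 3 by chaining fresh nonterminals (Y1, Y2, …): affected rules were S → X2 A4 A4; A1 → X1 X2 A4; A1 → X1 A1 X1.

S -> ( | X1 A4 | X1 A1 | X2 Y1; A1 -> X1 X2 | X1 Y2 | X2 X1 | X1 Y3; A4 -> X1 X2 | ( | -; X1 -> -; X2 -> (; Y1 -> A4 A4; Y2 -> X2 A4; Y3 -> A1 X1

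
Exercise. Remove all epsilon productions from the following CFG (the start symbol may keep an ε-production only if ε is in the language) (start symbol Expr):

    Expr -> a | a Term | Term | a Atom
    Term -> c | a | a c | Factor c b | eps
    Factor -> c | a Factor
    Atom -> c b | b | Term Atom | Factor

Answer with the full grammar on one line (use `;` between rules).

Nullable nonterminals: {Expr, Term}.
ε ∈ L(G) since Expr is nullable, so keep Expr → ε.

Expr -> a | a Term | Term | a Atom | eps; Term -> c | a | a c | Factor c b; Factor -> c | a Factor; Atom -> c b | b | Term Atom | Factor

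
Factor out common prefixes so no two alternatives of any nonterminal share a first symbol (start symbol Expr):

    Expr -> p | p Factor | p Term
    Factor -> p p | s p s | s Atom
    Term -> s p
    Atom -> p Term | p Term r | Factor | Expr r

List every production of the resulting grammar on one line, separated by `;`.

Expr -> p Expr1; Factor -> p p | s Factor1; Term -> s p; Atom -> Factor | Expr r | p Term Atom1; Expr1 -> eps | Factor | Term; Factor1 -> p s | Atom; Atom1 -> eps | r

Expr has alternatives sharing prefix 'p': factor to Expr → p Expr1 with Expr1 → ε | Factor | Term.
Factor has alternatives sharing prefix 's': factor to Factor → s Factor1 with Factor1 → p s | Atom.
Atom has alternatives sharing prefix 'p Term': factor to Atom → p Term Atom1 with Atom1 → ε | r.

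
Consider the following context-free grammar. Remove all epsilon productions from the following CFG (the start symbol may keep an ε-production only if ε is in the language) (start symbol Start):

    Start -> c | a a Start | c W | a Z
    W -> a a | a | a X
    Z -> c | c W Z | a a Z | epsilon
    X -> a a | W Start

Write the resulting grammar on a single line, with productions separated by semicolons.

Start -> c | a a Start | c W | a Z | a; W -> a a | a | a X; Z -> c | c W Z | c W | a a Z | a a; X -> a a | W Start

Nullable nonterminals: {Z}.
ε ∉ L(G), so no ε-production is kept.
For each production, add variants omitting each subset of nullable occurrences: Start → a Z gives a Z | a. Z → c W Z gives c W Z | c W. Z → a a Z gives a a Z | a a.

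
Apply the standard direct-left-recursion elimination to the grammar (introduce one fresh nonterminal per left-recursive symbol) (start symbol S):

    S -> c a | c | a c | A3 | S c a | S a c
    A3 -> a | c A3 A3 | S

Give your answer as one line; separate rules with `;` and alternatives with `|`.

Directly left-recursive nonterminal: S.
For S: α = {c a, a c}, β = {c a, c, a c, A3}. Rewrite as S → β S' and S' → α S' | ε.

S -> c a S' | c S' | a c S' | A3 S'; A3 -> a | c A3 A3 | S; S' -> c a S' | a c S' | ε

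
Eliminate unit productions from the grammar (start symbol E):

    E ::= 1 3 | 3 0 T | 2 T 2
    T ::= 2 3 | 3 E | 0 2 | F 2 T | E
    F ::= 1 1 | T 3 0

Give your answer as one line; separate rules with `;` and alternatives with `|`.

E ::= 1 3 | 3 0 T | 2 T 2; T ::= 1 3 | 3 0 T | 2 T 2 | 2 3 | 3 E | 0 2 | F 2 T; F ::= 1 1 | T 3 0

Unit pairs: T ⇒* {E}.
For each unit pair (A, B), copy every non-unit production of B to A, then drop all unit productions.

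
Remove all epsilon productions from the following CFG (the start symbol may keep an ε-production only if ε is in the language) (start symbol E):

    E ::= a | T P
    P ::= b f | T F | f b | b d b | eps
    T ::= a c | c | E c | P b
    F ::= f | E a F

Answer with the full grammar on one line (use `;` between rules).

E ::= a | T P | T; P ::= b f | T F | f b | b d b; T ::= a c | c | E c | P b | b; F ::= f | E a F

Nullable set = {P}.
ε ∉ L(G), so no ε-production is kept.
For each production, add variants omitting each subset of nullable occurrences: E → T P gives T P | T. T → P b gives P b | b.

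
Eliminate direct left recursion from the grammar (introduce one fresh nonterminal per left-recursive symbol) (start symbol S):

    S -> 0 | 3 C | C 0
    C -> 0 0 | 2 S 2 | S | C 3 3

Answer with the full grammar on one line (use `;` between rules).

Directly left-recursive nonterminal: C.
For C: α = {3 3}, β = {0 0, 2 S 2, S}. Rewrite as C → β C' and C' → α C' | ε.

S -> 0 | 3 C | C 0; C -> 0 0 C' | 2 S 2 C' | S C'; C' -> 3 3 C' | ε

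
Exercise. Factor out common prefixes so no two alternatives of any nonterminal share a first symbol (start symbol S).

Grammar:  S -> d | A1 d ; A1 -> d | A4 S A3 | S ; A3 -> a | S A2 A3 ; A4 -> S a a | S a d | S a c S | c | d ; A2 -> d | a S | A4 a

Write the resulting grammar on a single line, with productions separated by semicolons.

A4 has alternatives sharing prefix 'S a': factor to A4 → S a A4' with A4' → a | d | c S.

S -> d | A1 d; A1 -> d | A4 S A3 | S; A3 -> a | S A2 A3; A4 -> c | d | S a A4'; A2 -> d | a S | A4 a; A4' -> a | d | c S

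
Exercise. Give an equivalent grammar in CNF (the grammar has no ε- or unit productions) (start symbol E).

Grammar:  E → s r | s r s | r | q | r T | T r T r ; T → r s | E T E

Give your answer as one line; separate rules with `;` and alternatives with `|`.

Introduce a nonterminal for each terminal appearing in a rule of length ≥ 2: X1 → s, X2 → r.
Binarize each right-hand side of length ≥ 3 by chaining fresh nonterminals (Y1, Y2, …): affected rules were E → X1 X2 X1; E → T X2 T X2; T → E T E.

E → X1 X2 | X1 Y1 | r | q | X2 T | T Y2; T → X2 X1 | E Y4; X1 → s; X2 → r; Y1 → X2 X1; Y2 → X2 Y3; Y3 → T X2; Y4 → T E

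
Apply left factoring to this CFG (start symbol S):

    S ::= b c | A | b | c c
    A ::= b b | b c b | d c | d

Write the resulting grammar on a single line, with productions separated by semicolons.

S ::= A | c c | b S'; A ::= b A' | d A''; S' ::= c | ε; A' ::= b | c b; A'' ::= c | ε

S has alternatives sharing prefix 'b': factor to S → b S' with S' → c | ε.
A has alternatives sharing prefix 'b': factor to A → b A' with A' → b | c b.
A has alternatives sharing prefix 'd': factor to A → d A'' with A'' → c | ε.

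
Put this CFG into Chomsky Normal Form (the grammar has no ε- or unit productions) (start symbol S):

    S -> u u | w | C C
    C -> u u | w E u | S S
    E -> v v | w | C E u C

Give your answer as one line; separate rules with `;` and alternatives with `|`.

Introduce a nonterminal for each terminal appearing in a rule of length ≥ 2: X1 → u, X2 → w, X3 → v.
Binarize each right-hand side of length ≥ 3 by chaining fresh nonterminals (Y1, Y2, …): affected rules were C → X2 E X1; E → C E X1 C.

S -> X1 X1 | w | C C; C -> X1 X1 | X2 Y1 | S S; E -> X3 X3 | w | C Y2; X1 -> u; X2 -> w; X3 -> v; Y1 -> E X1; Y2 -> E Y3; Y3 -> X1 C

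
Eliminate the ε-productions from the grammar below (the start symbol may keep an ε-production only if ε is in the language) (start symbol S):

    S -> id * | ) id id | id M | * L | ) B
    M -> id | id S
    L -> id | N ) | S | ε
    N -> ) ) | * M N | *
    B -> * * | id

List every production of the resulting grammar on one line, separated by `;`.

S -> id * | ) id id | id M | * L | * | ) B; M -> id | id S; L -> id | N ) | S; N -> ) ) | * M N | *; B -> * * | id

Nullable set = {L}.
ε ∉ L(G), so no ε-production is kept.
Add the nullable-subset variants: S → * L gives * L | *.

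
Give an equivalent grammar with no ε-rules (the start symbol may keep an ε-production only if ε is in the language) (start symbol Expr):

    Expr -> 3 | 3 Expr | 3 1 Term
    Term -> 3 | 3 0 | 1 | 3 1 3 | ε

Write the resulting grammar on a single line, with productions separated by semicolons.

Expr -> 3 | 3 Expr | 3 1 Term | 3 1; Term -> 3 | 3 0 | 1 | 3 1 3

Nullable nonterminals: {Term}.
ε ∉ L(G), so no ε-production is kept.
Expand every rule over subsets of its nullable positions: Expr → 3 1 Term gives 3 1 Term | 3 1.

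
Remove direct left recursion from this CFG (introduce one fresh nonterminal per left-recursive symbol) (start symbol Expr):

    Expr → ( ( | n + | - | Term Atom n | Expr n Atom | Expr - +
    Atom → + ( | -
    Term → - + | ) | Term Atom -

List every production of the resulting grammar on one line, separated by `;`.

Expr → ( ( Expr1 | n + Expr1 | - Expr1 | Term Atom n Expr1; Atom → + ( | -; Term → - + Term1 | ) Term1; Expr1 → n Atom Expr1 | - + Expr1 | ε; Term1 → Atom - Term1 | ε

Left recursion appears on Expr, Term.
For Expr: α = {n Atom, - +}, β = {( (, n +, -, Term Atom n}. Rewrite as Expr → β Expr1 and Expr1 → α Expr1 | ε.
For Term: α = {Atom -}, β = {- +, )}. Rewrite as Term → β Term1 and Term1 → α Term1 | ε.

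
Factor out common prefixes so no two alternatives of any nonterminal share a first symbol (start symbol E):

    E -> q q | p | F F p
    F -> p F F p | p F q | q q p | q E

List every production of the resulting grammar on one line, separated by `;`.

F has alternatives sharing prefix 'p F': factor to F → p F F' with F' → F p | q.
F has alternatives sharing prefix 'q': factor to F → q F'' with F'' → q p | E.

E -> q q | p | F F p; F -> p F F' | q F''; F' -> F p | q; F'' -> q p | E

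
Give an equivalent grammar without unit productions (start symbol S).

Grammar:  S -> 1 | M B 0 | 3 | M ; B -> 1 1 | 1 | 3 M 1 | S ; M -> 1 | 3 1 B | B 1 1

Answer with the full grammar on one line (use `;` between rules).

S -> 1 | M B 0 | 3 | 3 1 B | B 1 1; B -> 1 1 | 1 | 3 M 1 | M B 0 | 3 | 3 1 B | B 1 1; M -> 1 | 3 1 B | B 1 1

Unit pairs: B ⇒* {M, S}; S ⇒* {M}.
Replace each nonterminal's rules with the union of the non-unit rules of every nonterminal it unit-derives.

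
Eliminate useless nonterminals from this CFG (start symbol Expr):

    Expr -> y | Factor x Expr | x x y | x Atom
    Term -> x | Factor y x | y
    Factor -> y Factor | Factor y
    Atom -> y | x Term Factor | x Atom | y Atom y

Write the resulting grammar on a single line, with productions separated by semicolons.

Generating nonterminals: {Atom, Expr, Term}.
Reachable from Expr after that: {Atom, Expr}.
Removed useless symbols: {Factor, Term} and every production mentioning them.

Expr -> y | x x y | x Atom; Atom -> y | x Atom | y Atom y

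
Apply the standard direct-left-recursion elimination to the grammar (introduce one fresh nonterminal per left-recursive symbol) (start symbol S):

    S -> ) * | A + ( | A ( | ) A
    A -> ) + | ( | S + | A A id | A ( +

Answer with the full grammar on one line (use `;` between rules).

S -> ) * | A + ( | A ( | ) A; A -> ) + A' | ( A' | S + A'; A' -> A id A' | ( + A' | ε

Left recursion appears on A.
For A: α = {A id, ( +}, β = {) +, (, S +}. Rewrite as A → β A' and A' → α A' | ε.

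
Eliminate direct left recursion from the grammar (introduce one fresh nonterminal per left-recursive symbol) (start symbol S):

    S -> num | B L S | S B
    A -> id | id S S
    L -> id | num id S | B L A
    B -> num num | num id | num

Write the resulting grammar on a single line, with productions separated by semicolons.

S is directly left-recursive.
For S: α = {B}, β = {num, B L S}. Rewrite as S → β S' and S' → α S' | ε.

S -> num S' | B L S S'; A -> id | id S S; L -> id | num id S | B L A; B -> num num | num id | num; S' -> B S' | ε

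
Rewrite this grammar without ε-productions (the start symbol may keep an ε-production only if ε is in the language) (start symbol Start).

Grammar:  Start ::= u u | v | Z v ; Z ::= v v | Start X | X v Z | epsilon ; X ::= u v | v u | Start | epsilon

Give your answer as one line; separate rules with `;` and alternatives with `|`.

Nullable set = {X, Z}.
ε ∉ L(G), so no ε-production is kept.
Expand every rule over subsets of its nullable positions: Z → Start X gives Start X | Start. Z → X v Z gives X v Z | X v | v Z | v.

Start ::= u u | v | Z v; Z ::= v v | Start X | Start | X v Z | X v | v Z | v; X ::= u v | v u | Start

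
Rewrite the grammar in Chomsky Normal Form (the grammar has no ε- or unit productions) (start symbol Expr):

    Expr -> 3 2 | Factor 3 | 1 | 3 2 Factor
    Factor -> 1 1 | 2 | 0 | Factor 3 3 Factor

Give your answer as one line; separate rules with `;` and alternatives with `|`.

Introduce a nonterminal for each terminal appearing in a rule of length ≥ 2: X1 → 3, X2 → 2, X3 → 1.
Binarize each right-hand side of length ≥ 3 by chaining fresh nonterminals (Y1, Y2, …): affected rules were Expr → X1 X2 Factor; Factor → Factor X1 X1 Factor.

Expr -> X1 X2 | Factor X1 | 1 | X1 Y1; Factor -> X3 X3 | 2 | 0 | Factor Y2; X1 -> 3; X2 -> 2; X3 -> 1; Y1 -> X2 Factor; Y2 -> X1 Y3; Y3 -> X1 Factor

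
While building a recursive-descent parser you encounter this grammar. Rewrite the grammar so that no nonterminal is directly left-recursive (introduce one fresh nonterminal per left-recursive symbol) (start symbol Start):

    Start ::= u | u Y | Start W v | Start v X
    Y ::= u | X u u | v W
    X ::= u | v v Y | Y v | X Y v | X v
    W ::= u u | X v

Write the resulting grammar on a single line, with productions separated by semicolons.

Directly left-recursive nonterminals: Start, X.
For Start: α = {W v, v X}, β = {u, u Y}. Rewrite as Start → β Start1 and Start1 → α Start1 | ε.
For X: α = {Y v, v}, β = {u, v v Y, Y v}. Rewrite as X → β X1 and X1 → α X1 | ε.

Start ::= u Start1 | u Y Start1; Y ::= u | X u u | v W; X ::= u X1 | v v Y X1 | Y v X1; W ::= u u | X v; Start1 ::= W v Start1 | v X Start1 | epsilon; X1 ::= Y v X1 | v X1 | epsilon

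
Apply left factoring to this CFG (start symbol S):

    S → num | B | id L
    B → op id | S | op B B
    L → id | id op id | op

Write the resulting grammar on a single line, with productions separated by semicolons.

S → num | B | id L; B → S | op B'; L → op | id L'; B' → id | B B; L' → eps | op id

B has alternatives sharing prefix 'op': factor to B → op B' with B' → id | B B.
L has alternatives sharing prefix 'id': factor to L → id L' with L' → ε | op id.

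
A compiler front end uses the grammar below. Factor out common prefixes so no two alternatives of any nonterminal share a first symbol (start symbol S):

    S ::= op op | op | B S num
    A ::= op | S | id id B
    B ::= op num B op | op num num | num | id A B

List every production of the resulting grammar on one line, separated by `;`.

S ::= B S num | op S'; A ::= op | S | id id B; B ::= num | id A B | op num B'; S' ::= op | ε; B' ::= B op | num

S has alternatives sharing prefix 'op': factor to S → op S' with S' → op | ε.
B has alternatives sharing prefix 'op num': factor to B → op num B' with B' → B op | num.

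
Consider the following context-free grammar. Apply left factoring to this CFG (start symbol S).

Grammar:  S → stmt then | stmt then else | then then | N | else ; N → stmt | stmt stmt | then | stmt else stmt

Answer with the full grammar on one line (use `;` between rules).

S → then then | N | else | stmt then S'; N → then | stmt N'; S' → eps | else; N' → eps | stmt | else stmt

S has alternatives sharing prefix 'stmt then': factor to S → stmt then S' with S' → ε | else.
N has alternatives sharing prefix 'stmt': factor to N → stmt N' with N' → ε | stmt | else stmt.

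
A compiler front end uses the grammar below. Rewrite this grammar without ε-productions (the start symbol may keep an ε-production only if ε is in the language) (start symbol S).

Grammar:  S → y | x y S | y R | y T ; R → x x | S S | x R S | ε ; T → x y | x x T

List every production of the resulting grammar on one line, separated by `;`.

Nullable set = {R}.
ε ∉ L(G), so no ε-production is kept.
For each production, add variants omitting each subset of nullable occurrences: R → x R S gives x R S | x S.

S → y | x y S | y R | y T; R → x x | S S | x R S | x S; T → x y | x x T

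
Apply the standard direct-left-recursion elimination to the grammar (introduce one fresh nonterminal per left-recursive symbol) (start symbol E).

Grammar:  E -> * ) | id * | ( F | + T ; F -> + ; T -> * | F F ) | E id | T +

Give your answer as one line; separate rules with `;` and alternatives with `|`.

Left recursion appears on T.
For T: α = {+}, β = {*, F F ), E id}. Rewrite as T → β T' and T' → α T' | ε.

E -> * ) | id * | ( F | + T; F -> +; T -> * T' | F F ) T' | E id T'; T' -> + T' | ε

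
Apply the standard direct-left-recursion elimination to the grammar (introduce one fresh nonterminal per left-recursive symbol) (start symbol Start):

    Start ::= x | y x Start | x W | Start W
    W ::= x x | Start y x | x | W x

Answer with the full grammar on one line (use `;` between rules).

Start ::= x Start1 | y x Start Start1 | x W Start1; W ::= x x W1 | Start y x W1 | x W1; Start1 ::= W Start1 | ε; W1 ::= x W1 | ε

Directly left-recursive nonterminals: Start, W.
For Start: α = {W}, β = {x, y x Start, x W}. Rewrite as Start → β Start1 and Start1 → α Start1 | ε.
For W: α = {x}, β = {x x, Start y x, x}. Rewrite as W → β W1 and W1 → α W1 | ε.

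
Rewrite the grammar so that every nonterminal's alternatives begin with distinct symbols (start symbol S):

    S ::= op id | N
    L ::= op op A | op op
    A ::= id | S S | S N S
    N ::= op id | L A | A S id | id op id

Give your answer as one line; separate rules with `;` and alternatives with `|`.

S ::= op id | N; L ::= op op L'; A ::= id | S A'; N ::= op id | L A | A S id | id op id; L' ::= A | ε; A' ::= S | N S

L has alternatives sharing prefix 'op op': factor to L → op op L' with L' → A | ε.
A has alternatives sharing prefix 'S': factor to A → S A' with A' → S | N S.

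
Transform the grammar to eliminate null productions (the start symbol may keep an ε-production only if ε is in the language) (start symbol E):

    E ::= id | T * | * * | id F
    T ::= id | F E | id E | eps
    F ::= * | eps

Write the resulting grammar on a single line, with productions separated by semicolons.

E ::= id | T * | * | * * | id F; T ::= id | F E | E | id E; F ::= *

Nullable set = {F, T}.
ε ∉ L(G), so no ε-production is kept.
Expand every rule over subsets of its nullable positions: E → T * gives T * | *. T → F E gives F E | E.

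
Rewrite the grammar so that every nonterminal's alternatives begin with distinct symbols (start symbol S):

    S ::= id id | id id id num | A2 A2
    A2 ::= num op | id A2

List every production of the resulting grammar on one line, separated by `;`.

S has alternatives sharing prefix 'id id': factor to S → id id S' with S' → ε | id num.

S ::= A2 A2 | id id S'; A2 ::= num op | id A2; S' ::= eps | id num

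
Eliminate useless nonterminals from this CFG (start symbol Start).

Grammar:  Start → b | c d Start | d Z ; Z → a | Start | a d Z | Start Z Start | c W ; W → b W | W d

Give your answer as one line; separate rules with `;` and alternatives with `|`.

Start → b | c d Start | d Z; Z → a | Start | a d Z | Start Z Start

Generating nonterminals: {Start, Z}.
Reachable from Start after that: {Start, Z}.
Removed useless symbols: {W} and every production mentioning them.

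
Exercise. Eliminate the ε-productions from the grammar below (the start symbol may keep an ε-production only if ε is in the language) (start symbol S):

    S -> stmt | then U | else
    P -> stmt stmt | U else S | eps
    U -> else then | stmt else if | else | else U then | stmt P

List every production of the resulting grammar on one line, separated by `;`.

S -> stmt | then U | else; P -> stmt stmt | U else S; U -> else then | stmt else if | else | else U then | stmt P | stmt

The nullable symbols are {P}.
ε ∉ L(G), so no ε-production is kept.
For each production, add variants omitting each subset of nullable occurrences: U → stmt P gives stmt P | stmt.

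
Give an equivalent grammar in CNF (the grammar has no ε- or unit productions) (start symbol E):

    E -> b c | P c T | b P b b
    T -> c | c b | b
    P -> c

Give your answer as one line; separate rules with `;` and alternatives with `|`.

Introduce a nonterminal for each terminal appearing in a rule of length ≥ 2: X1 → b, X2 → c.
Binarize each right-hand side of length ≥ 3 by chaining fresh nonterminals (Y1, Y2, …): affected rules were E → P X2 T; E → X1 P X1 X1.

E -> X1 X2 | P Y1 | X1 Y2; T -> c | X2 X1 | b; P -> c; X1 -> b; X2 -> c; Y1 -> X2 T; Y2 -> P Y3; Y3 -> X1 X1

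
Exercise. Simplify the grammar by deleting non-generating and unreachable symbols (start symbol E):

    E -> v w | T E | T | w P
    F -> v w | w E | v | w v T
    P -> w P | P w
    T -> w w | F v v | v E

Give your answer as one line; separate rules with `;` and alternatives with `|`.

E -> v w | T E | T; F -> v w | w E | v | w v T; T -> w w | F v v | v E

Generating nonterminals: {E, F, T}.
Reachable from E after that: {E, F, T}.
Removed useless symbols: {P} and every production mentioning them.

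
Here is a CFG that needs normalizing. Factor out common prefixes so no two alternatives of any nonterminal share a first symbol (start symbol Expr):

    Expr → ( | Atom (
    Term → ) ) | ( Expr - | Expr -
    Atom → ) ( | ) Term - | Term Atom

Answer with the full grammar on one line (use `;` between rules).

Atom has alternatives sharing prefix ')': factor to Atom → ) Atom1 with Atom1 → ( | Term -.

Expr → ( | Atom (; Term → ) ) | ( Expr - | Expr -; Atom → Term Atom | ) Atom1; Atom1 → ( | Term -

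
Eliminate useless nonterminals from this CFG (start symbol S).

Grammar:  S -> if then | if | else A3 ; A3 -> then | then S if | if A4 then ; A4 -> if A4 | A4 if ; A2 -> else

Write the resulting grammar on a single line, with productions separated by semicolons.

S -> if then | if | else A3; A3 -> then | then S if

Generating nonterminals: {A2, A3, S}.
Reachable from S after that: {A3, S}.
Removed useless symbols: {A2, A4} and every production mentioning them.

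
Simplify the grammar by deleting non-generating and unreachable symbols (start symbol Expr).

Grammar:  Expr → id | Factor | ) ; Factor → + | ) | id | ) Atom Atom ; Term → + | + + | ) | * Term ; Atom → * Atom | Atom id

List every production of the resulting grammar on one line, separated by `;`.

Generating nonterminals: {Expr, Factor, Term}.
Reachable from Expr after that: {Expr, Factor}.
Removed useless symbols: {Atom, Term} and every production mentioning them.

Expr → id | Factor | ); Factor → + | ) | id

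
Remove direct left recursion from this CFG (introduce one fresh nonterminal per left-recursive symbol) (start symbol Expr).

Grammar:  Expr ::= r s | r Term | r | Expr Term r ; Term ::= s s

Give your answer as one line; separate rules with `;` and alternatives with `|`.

Expr is directly left-recursive.
For Expr: α = {Term r}, β = {r s, r Term, r}. Rewrite as Expr → β Expr1 and Expr1 → α Expr1 | ε.

Expr ::= r s Expr1 | r Term Expr1 | r Expr1; Term ::= s s; Expr1 ::= Term r Expr1 | ε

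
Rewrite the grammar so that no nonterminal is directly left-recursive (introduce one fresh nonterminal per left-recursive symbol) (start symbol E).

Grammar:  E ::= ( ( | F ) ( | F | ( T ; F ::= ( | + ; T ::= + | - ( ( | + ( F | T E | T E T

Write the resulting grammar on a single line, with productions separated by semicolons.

Left recursion appears on T.
For T: α = {E, E T}, β = {+, - ( (, + ( F}. Rewrite as T → β T' and T' → α T' | ε.

E ::= ( ( | F ) ( | F | ( T; F ::= ( | +; T ::= + T' | - ( ( T' | + ( F T'; T' ::= E T' | E T T' | ε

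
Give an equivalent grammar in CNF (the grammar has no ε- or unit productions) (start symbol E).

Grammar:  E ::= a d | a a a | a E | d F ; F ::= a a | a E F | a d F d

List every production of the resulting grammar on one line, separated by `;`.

E ::= X1 X2 | X1 Y1 | X1 E | X2 F; F ::= X1 X1 | X1 Y2 | X1 Y3; X1 ::= a; X2 ::= d; Y1 ::= X1 X1; Y2 ::= E F; Y3 ::= X2 Y4; Y4 ::= F X2

Introduce a nonterminal for each terminal appearing in a rule of length ≥ 2: X1 → a, X2 → d.
Binarize each right-hand side of length ≥ 3 by chaining fresh nonterminals (Y1, Y2, …): affected rules were E → X1 X1 X1; F → X1 E F; F → X1 X2 F X2.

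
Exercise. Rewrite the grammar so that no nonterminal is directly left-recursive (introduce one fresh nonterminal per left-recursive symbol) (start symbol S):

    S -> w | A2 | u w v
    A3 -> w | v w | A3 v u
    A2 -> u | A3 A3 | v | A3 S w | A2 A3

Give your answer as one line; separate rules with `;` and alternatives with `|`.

Directly left-recursive nonterminals: A3, A2.
For A3: α = {v u}, β = {w, v w}. Rewrite as A3 → β A3' and A3' → α A3' | ε.
For A2: α = {A3}, β = {u, A3 A3, v, A3 S w}. Rewrite as A2 → β A2' and A2' → α A2' | ε.

S -> w | A2 | u w v; A3 -> w A3' | v w A3'; A2 -> u A2' | A3 A3 A2' | v A2' | A3 S w A2'; A3' -> v u A3' | ε; A2' -> A3 A2' | ε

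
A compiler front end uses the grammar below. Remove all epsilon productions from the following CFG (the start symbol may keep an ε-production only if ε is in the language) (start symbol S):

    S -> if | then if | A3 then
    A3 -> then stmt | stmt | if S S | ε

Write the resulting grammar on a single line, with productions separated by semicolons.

S -> if | then if | A3 then | then; A3 -> then stmt | stmt | if S S

Nullable nonterminals: {A3}.
ε ∉ L(G), so no ε-production is kept.
For each production, add variants omitting each subset of nullable occurrences: S → A3 then gives A3 then | then.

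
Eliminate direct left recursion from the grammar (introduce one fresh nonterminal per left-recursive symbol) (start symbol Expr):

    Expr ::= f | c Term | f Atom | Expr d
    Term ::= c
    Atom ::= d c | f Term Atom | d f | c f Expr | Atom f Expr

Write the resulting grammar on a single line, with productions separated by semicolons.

Expr ::= f Expr1 | c Term Expr1 | f Atom Expr1; Term ::= c; Atom ::= d c Atom1 | f Term Atom Atom1 | d f Atom1 | c f Expr Atom1; Expr1 ::= d Expr1 | ε; Atom1 ::= f Expr Atom1 | ε

Left recursion appears on Expr, Atom.
For Expr: α = {d}, β = {f, c Term, f Atom}. Rewrite as Expr → β Expr1 and Expr1 → α Expr1 | ε.
For Atom: α = {f Expr}, β = {d c, f Term Atom, d f, c f Expr}. Rewrite as Atom → β Atom1 and Atom1 → α Atom1 | ε.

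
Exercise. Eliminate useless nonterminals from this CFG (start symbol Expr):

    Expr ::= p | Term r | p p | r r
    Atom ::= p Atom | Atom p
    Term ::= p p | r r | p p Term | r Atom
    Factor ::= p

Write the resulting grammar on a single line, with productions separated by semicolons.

Expr ::= p | Term r | p p | r r; Term ::= p p | r r | p p Term

Generating nonterminals: {Expr, Factor, Term}.
Reachable from Expr after that: {Expr, Term}.
Removed useless symbols: {Atom, Factor} and every production mentioning them.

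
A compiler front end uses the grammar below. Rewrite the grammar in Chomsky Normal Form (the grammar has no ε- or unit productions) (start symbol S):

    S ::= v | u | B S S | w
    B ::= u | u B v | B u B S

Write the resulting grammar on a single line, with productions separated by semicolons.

S ::= v | u | B Y1 | w; B ::= u | X1 Y2 | B Y3; X1 ::= u; X2 ::= v; Y1 ::= S S; Y2 ::= B X2; Y3 ::= X1 Y4; Y4 ::= B S

Introduce a nonterminal for each terminal appearing in a rule of length ≥ 2: X1 → u, X2 → v.
Binarize each right-hand side of length ≥ 3 by chaining fresh nonterminals (Y1, Y2, …): affected rules were S → B S S; B → X1 B X2; B → B X1 B S.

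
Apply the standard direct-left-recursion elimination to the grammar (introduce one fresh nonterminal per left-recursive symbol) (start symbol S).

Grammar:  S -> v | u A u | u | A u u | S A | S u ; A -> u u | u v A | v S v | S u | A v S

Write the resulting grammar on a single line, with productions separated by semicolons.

S -> v S' | u A u S' | u S' | A u u S'; A -> u u A' | u v A A' | v S v A' | S u A'; S' -> A S' | u S' | ε; A' -> v S A' | ε

Left recursion appears on S, A.
For S: α = {A, u}, β = {v, u A u, u, A u u}. Rewrite as S → β S' and S' → α S' | ε.
For A: α = {v S}, β = {u u, u v A, v S v, S u}. Rewrite as A → β A' and A' → α A' | ε.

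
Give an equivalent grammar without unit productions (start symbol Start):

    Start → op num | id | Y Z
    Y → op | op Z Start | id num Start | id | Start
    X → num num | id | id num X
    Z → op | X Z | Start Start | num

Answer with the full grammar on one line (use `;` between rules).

Unit pairs: Y ⇒* {Start}.
Replace each nonterminal's rules with the union of the non-unit rules of every nonterminal it unit-derives.

Start → op num | id | Y Z; Y → op num | id | Y Z | op | op Z Start | id num Start; X → num num | id | id num X; Z → op | X Z | Start Start | num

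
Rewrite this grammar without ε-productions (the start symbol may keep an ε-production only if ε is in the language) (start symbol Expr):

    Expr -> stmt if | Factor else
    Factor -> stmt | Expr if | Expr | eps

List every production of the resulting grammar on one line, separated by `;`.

Nullable nonterminals: {Factor}.
ε ∉ L(G), so no ε-production is kept.
Add the nullable-subset variants: Expr → Factor else gives Factor else | else.

Expr -> stmt if | Factor else | else; Factor -> stmt | Expr if | Expr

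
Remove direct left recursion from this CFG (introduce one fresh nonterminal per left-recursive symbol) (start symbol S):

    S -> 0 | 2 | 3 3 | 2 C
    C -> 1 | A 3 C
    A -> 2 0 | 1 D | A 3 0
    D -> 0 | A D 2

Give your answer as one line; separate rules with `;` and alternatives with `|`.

S -> 0 | 2 | 3 3 | 2 C; C -> 1 | A 3 C; A -> 2 0 A' | 1 D A'; D -> 0 | A D 2; A' -> 3 0 A' | ε

A is directly left-recursive.
For A: α = {3 0}, β = {2 0, 1 D}. Rewrite as A → β A' and A' → α A' | ε.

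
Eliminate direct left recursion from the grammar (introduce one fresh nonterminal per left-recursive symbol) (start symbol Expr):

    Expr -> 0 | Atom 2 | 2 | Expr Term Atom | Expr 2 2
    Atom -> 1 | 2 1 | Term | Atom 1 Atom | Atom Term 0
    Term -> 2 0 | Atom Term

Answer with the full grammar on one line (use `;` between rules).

Left recursion appears on Expr, Atom.
For Expr: α = {Term Atom, 2 2}, β = {0, Atom 2, 2}. Rewrite as Expr → β Expr1 and Expr1 → α Expr1 | ε.
For Atom: α = {1 Atom, Term 0}, β = {1, 2 1, Term}. Rewrite as Atom → β Atom1 and Atom1 → α Atom1 | ε.

Expr -> 0 Expr1 | Atom 2 Expr1 | 2 Expr1; Atom -> 1 Atom1 | 2 1 Atom1 | Term Atom1; Term -> 2 0 | Atom Term; Expr1 -> Term Atom Expr1 | 2 2 Expr1 | ε; Atom1 -> 1 Atom Atom1 | Term 0 Atom1 | ε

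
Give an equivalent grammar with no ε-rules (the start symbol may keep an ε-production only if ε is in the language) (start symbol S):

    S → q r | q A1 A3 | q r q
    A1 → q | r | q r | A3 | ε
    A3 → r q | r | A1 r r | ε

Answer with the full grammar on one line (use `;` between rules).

S → q r | q A1 A3 | q A1 | q A3 | q | q r q; A1 → q | r | q r | A3; A3 → r q | r | A1 r r | r r

Nullable set = {A1, A3}.
ε ∉ L(G), so no ε-production is kept.
For each production, add variants omitting each subset of nullable occurrences: S → q A1 A3 gives q A1 A3 | q A1 | q A3 | q. A3 → A1 r r gives A1 r r | r r.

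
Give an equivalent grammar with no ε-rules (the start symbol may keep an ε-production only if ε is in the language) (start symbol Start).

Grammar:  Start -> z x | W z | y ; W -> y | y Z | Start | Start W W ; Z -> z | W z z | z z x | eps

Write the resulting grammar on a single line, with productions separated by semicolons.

Start -> z x | W z | y; W -> y | y Z | Start | Start W W; Z -> z | W z z | z z x

The nullable symbols are {Z}.
ε ∉ L(G), so no ε-production is kept.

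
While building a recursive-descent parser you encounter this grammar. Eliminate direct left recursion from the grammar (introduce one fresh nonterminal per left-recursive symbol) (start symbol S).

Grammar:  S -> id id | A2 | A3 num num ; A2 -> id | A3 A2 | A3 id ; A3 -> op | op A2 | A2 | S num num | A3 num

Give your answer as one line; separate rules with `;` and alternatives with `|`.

A3 is directly left-recursive.
For A3: α = {num}, β = {op, op A2, A2, S num num}. Rewrite as A3 → β A3' and A3' → α A3' | ε.

S -> id id | A2 | A3 num num; A2 -> id | A3 A2 | A3 id; A3 -> op A3' | op A2 A3' | A2 A3' | S num num A3'; A3' -> num A3' | epsilon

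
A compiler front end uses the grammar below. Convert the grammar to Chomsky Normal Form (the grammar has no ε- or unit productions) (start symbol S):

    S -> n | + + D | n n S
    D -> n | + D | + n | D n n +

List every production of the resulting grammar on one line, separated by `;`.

S -> n | X1 Y1 | X2 Y2; D -> n | X1 D | X1 X2 | D Y3; X1 -> +; X2 -> n; Y1 -> X1 D; Y2 -> X2 S; Y3 -> X2 Y4; Y4 -> X2 X1

Introduce a nonterminal for each terminal appearing in a rule of length ≥ 2: X1 → +, X2 → n.
Binarize each right-hand side of length ≥ 3 by chaining fresh nonterminals (Y1, Y2, …): affected rules were S → X1 X1 D; S → X2 X2 S; D → D X2 X2 X1.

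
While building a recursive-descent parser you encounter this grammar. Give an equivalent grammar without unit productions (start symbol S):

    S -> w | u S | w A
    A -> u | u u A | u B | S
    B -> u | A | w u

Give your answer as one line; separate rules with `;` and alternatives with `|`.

S -> w | u S | w A; A -> w | u S | w A | u | u u A | u B; B -> u | w u | w | u S | w A | u u A | u B

Unit pairs: A ⇒* {S}; B ⇒* {A, S}.
For each unit pair (A, B), copy every non-unit production of B to A, then drop all unit productions.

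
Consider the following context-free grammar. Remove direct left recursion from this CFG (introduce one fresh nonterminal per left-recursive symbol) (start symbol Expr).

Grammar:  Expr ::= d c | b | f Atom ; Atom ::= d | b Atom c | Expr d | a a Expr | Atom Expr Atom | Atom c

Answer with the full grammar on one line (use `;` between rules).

Expr ::= d c | b | f Atom; Atom ::= d Atom1 | b Atom c Atom1 | Expr d Atom1 | a a Expr Atom1; Atom1 ::= Expr Atom Atom1 | c Atom1 | epsilon

Directly left-recursive nonterminal: Atom.
For Atom: α = {Expr Atom, c}, β = {d, b Atom c, Expr d, a a Expr}. Rewrite as Atom → β Atom1 and Atom1 → α Atom1 | ε.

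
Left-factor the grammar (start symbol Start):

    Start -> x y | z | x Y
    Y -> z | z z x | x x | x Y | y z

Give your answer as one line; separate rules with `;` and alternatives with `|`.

Start has alternatives sharing prefix 'x': factor to Start → x Start1 with Start1 → y | Y.
Y has alternatives sharing prefix 'z': factor to Y → z Y1 with Y1 → ε | z x.
Y has alternatives sharing prefix 'x': factor to Y → x Y2 with Y2 → x | Y.

Start -> z | x Start1; Y -> y z | z Y1 | x Y2; Start1 -> y | Y; Y1 -> eps | z x; Y2 -> x | Y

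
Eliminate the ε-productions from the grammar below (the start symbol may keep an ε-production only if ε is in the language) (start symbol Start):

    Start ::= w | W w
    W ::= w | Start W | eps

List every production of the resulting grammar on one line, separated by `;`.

Nullable set = {W}.
ε ∉ L(G), so no ε-production is kept.
Expand every rule over subsets of its nullable positions: W → Start W gives Start W | Start.

Start ::= w | W w; W ::= w | Start W | Start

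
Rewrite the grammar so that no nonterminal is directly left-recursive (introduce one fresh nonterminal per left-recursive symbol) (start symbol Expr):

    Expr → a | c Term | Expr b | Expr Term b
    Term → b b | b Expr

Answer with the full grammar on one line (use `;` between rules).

Directly left-recursive nonterminal: Expr.
For Expr: α = {b, Term b}, β = {a, c Term}. Rewrite as Expr → β Expr1 and Expr1 → α Expr1 | ε.

Expr → a Expr1 | c Term Expr1; Term → b b | b Expr; Expr1 → b Expr1 | Term b Expr1 | epsilon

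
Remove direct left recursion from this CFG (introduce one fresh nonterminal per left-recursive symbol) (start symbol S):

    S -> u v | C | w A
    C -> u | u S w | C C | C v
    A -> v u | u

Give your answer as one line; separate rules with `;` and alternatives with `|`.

Directly left-recursive nonterminal: C.
For C: α = {C, v}, β = {u, u S w}. Rewrite as C → β C' and C' → α C' | ε.

S -> u v | C | w A; C -> u C' | u S w C'; A -> v u | u; C' -> C C' | v C' | epsilon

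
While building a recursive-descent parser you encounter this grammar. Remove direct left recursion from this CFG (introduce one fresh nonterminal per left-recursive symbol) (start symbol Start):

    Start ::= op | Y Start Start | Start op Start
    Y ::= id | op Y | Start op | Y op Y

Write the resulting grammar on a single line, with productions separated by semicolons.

Start, Y are directly left-recursive.
For Start: α = {op Start}, β = {op, Y Start Start}. Rewrite as Start → β Start1 and Start1 → α Start1 | ε.
For Y: α = {op Y}, β = {id, op Y, Start op}. Rewrite as Y → β Y1 and Y1 → α Y1 | ε.

Start ::= op Start1 | Y Start Start Start1; Y ::= id Y1 | op Y Y1 | Start op Y1; Start1 ::= op Start Start1 | ε; Y1 ::= op Y Y1 | ε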